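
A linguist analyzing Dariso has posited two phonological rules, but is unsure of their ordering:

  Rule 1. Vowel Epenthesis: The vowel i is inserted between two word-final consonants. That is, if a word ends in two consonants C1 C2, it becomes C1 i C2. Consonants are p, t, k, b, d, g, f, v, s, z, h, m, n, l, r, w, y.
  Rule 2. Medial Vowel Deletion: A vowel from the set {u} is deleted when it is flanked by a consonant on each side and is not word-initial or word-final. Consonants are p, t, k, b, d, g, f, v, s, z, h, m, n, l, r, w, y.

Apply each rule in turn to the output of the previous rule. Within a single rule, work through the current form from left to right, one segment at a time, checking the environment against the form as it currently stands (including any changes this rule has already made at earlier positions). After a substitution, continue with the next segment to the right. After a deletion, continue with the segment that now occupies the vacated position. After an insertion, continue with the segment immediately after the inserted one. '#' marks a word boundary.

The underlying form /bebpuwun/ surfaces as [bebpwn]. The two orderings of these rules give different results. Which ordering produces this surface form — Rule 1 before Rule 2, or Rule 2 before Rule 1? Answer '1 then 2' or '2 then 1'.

Order 1 then 2:
  1 Vowel Epenthesis: no change — [bebpuwun]
  2 Medial Vowel Deletion: [bebpuwun] → [bebpwn]
  result: [bebpwn]
Order 2 then 1:
  2 Medial Vowel Deletion: [bebpuwun] → [bebpwn]
  1 Vowel Epenthesis: [bebpwn] → [bebpwin]
  result: [bebpwin]

1 then 2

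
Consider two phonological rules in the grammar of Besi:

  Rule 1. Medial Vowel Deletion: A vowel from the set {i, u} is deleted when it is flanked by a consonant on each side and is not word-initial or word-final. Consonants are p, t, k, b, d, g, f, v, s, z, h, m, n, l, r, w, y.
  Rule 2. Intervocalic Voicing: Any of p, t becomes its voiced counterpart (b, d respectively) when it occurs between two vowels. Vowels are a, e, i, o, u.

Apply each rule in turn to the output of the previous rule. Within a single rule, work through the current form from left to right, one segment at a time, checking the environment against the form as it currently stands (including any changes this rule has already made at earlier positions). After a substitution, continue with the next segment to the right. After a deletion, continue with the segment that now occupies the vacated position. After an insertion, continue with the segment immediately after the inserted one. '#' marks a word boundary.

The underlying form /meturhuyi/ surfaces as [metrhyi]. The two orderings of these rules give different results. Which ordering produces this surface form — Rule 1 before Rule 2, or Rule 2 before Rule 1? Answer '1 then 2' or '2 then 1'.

Order 1 then 2:
  1 Medial Vowel Deletion: [meturhuyi] → [metrhyi]
  2 Intervocalic Voicing: no change — [metrhyi]
  result: [metrhyi]
Order 2 then 1:
  2 Intervocalic Voicing: [meturhuyi] → [medurhuyi]
  1 Medial Vowel Deletion: [medurhuyi] → [medrhyi]
  result: [medrhyi]

1 then 2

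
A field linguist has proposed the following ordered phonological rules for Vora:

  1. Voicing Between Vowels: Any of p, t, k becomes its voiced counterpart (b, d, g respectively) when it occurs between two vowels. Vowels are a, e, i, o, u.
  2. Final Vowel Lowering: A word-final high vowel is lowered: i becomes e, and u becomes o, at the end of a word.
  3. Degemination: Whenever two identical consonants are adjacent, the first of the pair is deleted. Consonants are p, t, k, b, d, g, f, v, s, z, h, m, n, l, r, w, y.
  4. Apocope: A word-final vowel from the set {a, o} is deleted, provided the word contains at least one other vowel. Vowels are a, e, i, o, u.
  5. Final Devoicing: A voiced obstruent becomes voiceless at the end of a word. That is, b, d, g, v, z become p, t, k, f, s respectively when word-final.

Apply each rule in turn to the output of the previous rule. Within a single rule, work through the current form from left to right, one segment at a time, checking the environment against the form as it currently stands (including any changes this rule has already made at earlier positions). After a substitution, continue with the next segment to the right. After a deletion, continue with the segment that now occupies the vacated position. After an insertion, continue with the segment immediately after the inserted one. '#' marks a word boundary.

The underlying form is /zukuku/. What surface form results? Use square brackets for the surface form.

1 Voicing Between Vowels: [zukuku] → [zugugu]
2 Final Vowel Lowering: [zugugu] → [zugugo]
3 Degemination: no change — [zugugo]
4 Apocope: [zugugo] → [zugug]
5 Final Devoicing: [zugug] → [zuguk]

[zuguk]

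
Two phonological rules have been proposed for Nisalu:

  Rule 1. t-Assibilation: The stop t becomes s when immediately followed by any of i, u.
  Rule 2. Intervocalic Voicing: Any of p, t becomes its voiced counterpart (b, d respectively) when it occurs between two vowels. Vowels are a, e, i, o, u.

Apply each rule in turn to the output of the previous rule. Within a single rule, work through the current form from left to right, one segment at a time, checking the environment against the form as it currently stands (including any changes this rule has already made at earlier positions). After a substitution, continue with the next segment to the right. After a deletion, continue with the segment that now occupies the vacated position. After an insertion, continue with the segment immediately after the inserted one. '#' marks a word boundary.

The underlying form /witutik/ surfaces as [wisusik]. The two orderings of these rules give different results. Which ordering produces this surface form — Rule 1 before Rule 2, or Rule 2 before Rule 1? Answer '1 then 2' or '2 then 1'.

1 then 2

Order 1 then 2:
  1 t-Assibilation: [witutik] → [wisusik]
  2 Intervocalic Voicing: no change — [wisusik]
  result: [wisusik]
Order 2 then 1:
  2 Intervocalic Voicing: [witutik] → [widudik]
  1 t-Assibilation: no change — [widudik]
  result: [widudik]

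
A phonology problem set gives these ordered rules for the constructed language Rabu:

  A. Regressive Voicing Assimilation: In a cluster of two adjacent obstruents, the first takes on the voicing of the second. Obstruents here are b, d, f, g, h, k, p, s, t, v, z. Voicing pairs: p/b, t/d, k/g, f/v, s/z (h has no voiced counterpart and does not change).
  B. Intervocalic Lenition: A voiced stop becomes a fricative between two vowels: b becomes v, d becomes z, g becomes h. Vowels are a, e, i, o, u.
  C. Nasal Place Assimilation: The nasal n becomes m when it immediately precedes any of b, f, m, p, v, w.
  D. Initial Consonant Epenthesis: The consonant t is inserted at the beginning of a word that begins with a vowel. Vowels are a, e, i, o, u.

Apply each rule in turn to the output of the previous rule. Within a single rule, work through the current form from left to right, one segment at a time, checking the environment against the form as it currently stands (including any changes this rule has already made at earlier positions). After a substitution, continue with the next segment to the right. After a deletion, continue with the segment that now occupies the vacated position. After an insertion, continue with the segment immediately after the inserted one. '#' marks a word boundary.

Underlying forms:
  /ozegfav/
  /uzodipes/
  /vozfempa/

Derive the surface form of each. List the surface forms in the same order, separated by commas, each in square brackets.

[tozekfav], [tuzozipes], [vosfempa]

/ozegfav/:
  A Regressive Voicing Assimilation: [ozegfav] → [ozekfav]
  B Intervocalic Lenition: no change — [ozekfav]
  C Nasal Place Assimilation: no change — [ozekfav]
  D Initial Consonant Epenthesis: [ozekfav] → [tozekfav]
/uzodipes/:
  A Regressive Voicing Assimilation: no change — [uzodipes]
  B Intervocalic Lenition: [uzodipes] → [uzozipes]
  C Nasal Place Assimilation: no change — [uzozipes]
  D Initial Consonant Epenthesis: [uzozipes] → [tuzozipes]
/vozfempa/:
  A Regressive Voicing Assimilation: [vozfempa] → [vosfempa]
  B Intervocalic Lenition: no change — [vosfempa]
  C Nasal Place Assimilation: no change — [vosfempa]
  D Initial Consonant Epenthesis: no change — [vosfempa]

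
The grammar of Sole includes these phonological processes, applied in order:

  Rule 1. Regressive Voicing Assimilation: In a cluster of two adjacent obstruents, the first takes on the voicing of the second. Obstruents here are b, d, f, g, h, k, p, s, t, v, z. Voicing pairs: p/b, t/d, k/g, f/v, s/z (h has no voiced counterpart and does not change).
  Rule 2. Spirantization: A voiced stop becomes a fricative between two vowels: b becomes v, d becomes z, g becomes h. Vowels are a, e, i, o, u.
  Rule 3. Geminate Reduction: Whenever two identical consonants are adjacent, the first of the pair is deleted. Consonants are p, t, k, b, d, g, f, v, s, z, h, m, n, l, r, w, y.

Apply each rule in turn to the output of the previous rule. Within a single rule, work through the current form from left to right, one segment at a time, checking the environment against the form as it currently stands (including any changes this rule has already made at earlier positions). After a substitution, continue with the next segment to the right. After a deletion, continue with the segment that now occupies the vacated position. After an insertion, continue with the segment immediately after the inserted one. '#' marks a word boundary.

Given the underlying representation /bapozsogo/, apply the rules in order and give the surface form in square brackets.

Rule 1 Regressive Voicing Assimilation: [bapozsogo] → [bapossogo]
Rule 2 Spirantization: [bapossogo] → [bapossoho]
Rule 3 Geminate Reduction: [bapossoho] → [baposoho]

[baposoho]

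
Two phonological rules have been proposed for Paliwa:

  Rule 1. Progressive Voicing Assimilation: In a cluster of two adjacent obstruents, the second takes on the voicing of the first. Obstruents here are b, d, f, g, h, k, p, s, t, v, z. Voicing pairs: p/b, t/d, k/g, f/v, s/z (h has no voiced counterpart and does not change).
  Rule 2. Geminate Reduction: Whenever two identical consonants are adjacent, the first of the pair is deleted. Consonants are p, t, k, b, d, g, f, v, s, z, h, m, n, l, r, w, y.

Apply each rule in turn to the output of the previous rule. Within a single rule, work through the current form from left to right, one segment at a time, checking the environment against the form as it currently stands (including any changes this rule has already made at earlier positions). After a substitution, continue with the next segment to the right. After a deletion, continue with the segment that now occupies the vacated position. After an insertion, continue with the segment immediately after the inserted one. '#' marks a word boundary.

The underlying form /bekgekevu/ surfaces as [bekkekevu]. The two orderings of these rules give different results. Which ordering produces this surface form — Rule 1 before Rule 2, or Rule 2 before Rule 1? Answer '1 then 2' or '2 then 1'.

Order 1 then 2:
  1 Progressive Voicing Assimilation: [bekgekevu] → [bekkekevu]
  2 Geminate Reduction: [bekkekevu] → [bekekevu]
  result: [bekekevu]
Order 2 then 1:
  2 Geminate Reduction: no change — [bekgekevu]
  1 Progressive Voicing Assimilation: [bekgekevu] → [bekkekevu]
  result: [bekkekevu]

2 then 1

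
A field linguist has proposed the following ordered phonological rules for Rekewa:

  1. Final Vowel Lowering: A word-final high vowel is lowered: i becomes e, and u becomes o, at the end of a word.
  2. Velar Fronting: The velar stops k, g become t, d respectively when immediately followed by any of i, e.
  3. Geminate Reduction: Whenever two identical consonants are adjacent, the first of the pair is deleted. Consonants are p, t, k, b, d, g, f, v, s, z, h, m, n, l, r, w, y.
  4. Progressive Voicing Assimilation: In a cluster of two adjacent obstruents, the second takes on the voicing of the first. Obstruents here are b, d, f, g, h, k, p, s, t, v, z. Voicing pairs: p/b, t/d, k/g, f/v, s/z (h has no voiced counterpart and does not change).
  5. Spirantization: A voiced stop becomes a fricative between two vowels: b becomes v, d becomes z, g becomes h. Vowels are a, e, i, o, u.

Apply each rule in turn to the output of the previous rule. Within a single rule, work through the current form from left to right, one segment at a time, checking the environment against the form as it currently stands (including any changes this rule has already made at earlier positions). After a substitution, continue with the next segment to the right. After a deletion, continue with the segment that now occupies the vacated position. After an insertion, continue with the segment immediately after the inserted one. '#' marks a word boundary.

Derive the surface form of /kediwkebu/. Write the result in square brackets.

[teziwtevo]

1 Final Vowel Lowering: [kediwkebu] → [kediwkebo]
2 Velar Fronting: [kediwkebo] → [tediwtebo]
3 Geminate Reduction: no change — [tediwtebo]
4 Progressive Voicing Assimilation: no change — [tediwtebo]
5 Spirantization: [tediwtebo] → [teziwtevo]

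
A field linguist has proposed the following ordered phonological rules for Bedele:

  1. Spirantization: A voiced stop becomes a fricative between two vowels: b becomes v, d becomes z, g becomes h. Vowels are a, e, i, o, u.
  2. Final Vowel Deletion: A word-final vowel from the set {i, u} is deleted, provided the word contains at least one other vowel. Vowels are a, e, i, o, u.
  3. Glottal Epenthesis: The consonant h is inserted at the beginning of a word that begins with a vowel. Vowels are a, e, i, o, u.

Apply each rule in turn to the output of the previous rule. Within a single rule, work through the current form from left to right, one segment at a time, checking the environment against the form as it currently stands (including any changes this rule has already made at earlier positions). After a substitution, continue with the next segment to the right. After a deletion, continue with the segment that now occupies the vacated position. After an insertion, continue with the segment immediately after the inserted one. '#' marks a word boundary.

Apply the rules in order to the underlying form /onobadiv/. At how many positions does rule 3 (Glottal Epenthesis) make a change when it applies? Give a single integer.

1 Spirantization: [onobadiv] → [onovaziv]
2 Final Vowel Deletion: no change — [onovaziv]
3 Glottal Epenthesis: [onovaziv] → [honovaziv]
Rule 3 changed 1 position(s).

1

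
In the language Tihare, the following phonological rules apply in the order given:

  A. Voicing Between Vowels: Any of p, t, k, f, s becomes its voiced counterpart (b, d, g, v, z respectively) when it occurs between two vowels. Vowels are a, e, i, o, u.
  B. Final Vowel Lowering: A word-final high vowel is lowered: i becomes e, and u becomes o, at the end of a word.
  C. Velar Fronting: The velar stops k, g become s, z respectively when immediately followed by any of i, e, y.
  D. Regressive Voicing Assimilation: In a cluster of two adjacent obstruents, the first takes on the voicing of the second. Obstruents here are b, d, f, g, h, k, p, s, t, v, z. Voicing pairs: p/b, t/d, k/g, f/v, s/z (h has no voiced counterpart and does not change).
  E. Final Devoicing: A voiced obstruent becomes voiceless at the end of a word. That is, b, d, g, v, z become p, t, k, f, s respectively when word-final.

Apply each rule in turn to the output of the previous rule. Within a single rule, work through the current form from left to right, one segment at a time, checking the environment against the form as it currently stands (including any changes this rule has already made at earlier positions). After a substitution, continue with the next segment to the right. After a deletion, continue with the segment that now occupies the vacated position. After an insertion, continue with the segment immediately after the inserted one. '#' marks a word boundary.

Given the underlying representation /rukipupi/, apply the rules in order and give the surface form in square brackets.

A Voicing Between Vowels: [rukipupi] → [rugibubi]
B Final Vowel Lowering: [rugibubi] → [rugibube]
C Velar Fronting: [rugibube] → [ruzibube]
D Regressive Voicing Assimilation: no change — [ruzibube]
E Final Devoicing: no change — [ruzibube]

[ruzibube]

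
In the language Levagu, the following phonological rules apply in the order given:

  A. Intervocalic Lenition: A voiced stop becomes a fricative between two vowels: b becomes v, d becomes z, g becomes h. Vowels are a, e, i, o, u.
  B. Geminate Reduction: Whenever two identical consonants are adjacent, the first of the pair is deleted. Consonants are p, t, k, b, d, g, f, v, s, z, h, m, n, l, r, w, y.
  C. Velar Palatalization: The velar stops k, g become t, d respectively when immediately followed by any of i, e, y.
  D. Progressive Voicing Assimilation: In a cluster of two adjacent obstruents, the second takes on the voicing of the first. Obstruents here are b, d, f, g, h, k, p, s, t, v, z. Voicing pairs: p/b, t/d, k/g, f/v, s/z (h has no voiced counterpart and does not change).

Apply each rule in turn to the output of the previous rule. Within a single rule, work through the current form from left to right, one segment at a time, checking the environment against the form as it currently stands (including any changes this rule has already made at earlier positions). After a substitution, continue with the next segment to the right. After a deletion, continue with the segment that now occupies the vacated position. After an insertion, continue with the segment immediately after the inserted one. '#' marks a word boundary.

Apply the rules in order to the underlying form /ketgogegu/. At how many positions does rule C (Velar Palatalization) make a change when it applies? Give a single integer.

A Intervocalic Lenition: [ketgogegu] → [ketgohehu]
B Geminate Reduction: no change — [ketgohehu]
C Velar Palatalization: [ketgohehu] → [tetgohehu]
D Progressive Voicing Assimilation: [tetgohehu] → [tetkohehu]
Rule C changed 1 position(s).

1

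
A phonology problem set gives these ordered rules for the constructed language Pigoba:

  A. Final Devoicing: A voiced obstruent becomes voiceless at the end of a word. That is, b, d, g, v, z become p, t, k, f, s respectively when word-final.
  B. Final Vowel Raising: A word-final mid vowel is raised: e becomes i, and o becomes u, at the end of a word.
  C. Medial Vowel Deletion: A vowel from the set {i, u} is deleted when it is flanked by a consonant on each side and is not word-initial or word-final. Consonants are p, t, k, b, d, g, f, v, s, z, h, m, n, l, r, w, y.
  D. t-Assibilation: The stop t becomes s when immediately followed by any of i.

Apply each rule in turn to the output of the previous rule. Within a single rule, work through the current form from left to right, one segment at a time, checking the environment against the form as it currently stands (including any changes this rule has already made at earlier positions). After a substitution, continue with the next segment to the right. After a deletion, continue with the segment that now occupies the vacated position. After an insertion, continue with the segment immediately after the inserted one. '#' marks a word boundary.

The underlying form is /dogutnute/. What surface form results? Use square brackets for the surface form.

[dogtnsi]

A Final Devoicing: no change — [dogutnute]
B Final Vowel Raising: [dogutnute] → [dogutnuti]
C Medial Vowel Deletion: [dogutnuti] → [dogtnti]
D t-Assibilation: [dogtnti] → [dogtnsi]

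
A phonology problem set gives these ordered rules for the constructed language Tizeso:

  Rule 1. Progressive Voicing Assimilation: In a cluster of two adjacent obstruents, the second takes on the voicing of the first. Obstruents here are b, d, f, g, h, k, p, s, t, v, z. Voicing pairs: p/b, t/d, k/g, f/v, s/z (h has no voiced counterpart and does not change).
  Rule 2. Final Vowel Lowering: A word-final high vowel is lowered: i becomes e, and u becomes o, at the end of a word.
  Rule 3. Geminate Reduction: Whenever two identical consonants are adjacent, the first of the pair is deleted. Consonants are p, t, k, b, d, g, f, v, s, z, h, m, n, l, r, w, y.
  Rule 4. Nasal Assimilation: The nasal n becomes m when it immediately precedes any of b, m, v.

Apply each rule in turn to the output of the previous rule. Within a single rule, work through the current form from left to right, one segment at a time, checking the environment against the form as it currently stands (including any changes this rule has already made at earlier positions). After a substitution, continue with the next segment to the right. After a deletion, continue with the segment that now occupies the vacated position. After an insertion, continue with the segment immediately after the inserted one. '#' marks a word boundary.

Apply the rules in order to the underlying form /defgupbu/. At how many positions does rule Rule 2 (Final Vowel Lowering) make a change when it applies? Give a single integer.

1

Rule 1 Progressive Voicing Assimilation: [defgupbu] → [defkuppu]
Rule 2 Final Vowel Lowering: [defkuppu] → [defkuppo]
Rule 3 Geminate Reduction: [defkuppo] → [defkupo]
Rule 4 Nasal Assimilation: no change — [defkupo]
Rule Rule 2 changed 1 position(s).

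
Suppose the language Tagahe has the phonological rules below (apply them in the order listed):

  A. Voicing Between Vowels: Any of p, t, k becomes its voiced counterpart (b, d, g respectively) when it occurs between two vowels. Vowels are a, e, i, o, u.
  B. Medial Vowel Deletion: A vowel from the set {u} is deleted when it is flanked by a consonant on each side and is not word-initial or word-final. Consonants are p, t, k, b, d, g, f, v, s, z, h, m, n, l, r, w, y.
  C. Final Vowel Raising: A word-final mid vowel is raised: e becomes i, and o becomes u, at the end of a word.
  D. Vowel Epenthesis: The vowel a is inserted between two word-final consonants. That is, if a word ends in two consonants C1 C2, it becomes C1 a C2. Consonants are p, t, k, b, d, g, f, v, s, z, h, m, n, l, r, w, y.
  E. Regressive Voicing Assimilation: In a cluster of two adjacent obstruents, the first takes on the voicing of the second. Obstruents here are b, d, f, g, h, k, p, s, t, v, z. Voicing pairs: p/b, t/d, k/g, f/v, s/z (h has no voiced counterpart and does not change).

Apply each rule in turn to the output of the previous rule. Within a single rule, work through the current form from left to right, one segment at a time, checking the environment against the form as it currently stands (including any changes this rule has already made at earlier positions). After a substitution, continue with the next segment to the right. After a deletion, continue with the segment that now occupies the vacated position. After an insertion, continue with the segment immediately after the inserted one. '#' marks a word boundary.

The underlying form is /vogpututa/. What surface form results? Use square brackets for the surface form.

[vokbdda]

A Voicing Between Vowels: [vogpututa] → [vogpududa]
B Medial Vowel Deletion: [vogpududa] → [vogpdda]
C Final Vowel Raising: no change — [vogpdda]
D Vowel Epenthesis: no change — [vogpdda]
E Regressive Voicing Assimilation: [vogpdda] → [vokbdda]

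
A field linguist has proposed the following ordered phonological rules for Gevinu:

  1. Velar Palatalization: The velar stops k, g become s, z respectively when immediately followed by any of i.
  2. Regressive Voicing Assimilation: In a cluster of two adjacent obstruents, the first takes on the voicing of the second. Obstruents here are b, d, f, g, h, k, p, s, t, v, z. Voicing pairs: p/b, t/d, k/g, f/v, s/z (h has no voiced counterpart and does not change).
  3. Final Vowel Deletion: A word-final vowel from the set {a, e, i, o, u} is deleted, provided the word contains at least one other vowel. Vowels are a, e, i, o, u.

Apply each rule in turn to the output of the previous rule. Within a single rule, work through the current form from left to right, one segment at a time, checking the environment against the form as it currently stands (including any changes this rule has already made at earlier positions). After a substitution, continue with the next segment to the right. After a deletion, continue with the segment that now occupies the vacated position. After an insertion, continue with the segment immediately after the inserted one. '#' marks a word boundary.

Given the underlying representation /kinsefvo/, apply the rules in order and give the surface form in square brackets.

[sinsevv]

1 Velar Palatalization: [kinsefvo] → [sinsefvo]
2 Regressive Voicing Assimilation: [sinsefvo] → [sinsevvo]
3 Final Vowel Deletion: [sinsevvo] → [sinsevv]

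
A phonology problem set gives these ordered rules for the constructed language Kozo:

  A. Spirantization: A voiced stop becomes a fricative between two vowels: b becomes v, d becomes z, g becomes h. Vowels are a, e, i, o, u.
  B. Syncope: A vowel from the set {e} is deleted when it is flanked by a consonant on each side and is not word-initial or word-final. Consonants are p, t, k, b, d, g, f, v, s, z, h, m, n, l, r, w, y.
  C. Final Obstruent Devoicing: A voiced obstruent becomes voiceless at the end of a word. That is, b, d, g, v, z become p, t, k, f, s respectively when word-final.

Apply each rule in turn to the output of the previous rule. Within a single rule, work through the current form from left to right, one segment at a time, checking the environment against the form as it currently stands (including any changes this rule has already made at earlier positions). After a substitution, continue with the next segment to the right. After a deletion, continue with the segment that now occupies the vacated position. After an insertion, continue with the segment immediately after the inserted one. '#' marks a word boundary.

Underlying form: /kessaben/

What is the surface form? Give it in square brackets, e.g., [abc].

A Spirantization: [kessaben] → [kessaven]
B Syncope: [kessaven] → [kssavn]
C Final Obstruent Devoicing: no change — [kssavn]

[kssavn]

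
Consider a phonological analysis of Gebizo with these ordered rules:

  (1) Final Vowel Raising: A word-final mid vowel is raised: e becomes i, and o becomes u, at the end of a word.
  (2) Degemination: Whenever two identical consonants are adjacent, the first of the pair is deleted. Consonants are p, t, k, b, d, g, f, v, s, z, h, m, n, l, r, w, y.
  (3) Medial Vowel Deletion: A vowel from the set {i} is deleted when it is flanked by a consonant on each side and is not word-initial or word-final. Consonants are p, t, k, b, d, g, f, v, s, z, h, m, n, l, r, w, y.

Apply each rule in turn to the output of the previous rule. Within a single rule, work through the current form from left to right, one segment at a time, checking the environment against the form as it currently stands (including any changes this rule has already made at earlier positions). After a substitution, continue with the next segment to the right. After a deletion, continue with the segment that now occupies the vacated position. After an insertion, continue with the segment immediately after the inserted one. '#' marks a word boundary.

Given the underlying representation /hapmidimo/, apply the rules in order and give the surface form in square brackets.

(1) Final Vowel Raising: [hapmidimo] → [hapmidimu]
(2) Degemination: no change — [hapmidimu]
(3) Medial Vowel Deletion: [hapmidimu] → [hapmdmu]

[hapmdmu]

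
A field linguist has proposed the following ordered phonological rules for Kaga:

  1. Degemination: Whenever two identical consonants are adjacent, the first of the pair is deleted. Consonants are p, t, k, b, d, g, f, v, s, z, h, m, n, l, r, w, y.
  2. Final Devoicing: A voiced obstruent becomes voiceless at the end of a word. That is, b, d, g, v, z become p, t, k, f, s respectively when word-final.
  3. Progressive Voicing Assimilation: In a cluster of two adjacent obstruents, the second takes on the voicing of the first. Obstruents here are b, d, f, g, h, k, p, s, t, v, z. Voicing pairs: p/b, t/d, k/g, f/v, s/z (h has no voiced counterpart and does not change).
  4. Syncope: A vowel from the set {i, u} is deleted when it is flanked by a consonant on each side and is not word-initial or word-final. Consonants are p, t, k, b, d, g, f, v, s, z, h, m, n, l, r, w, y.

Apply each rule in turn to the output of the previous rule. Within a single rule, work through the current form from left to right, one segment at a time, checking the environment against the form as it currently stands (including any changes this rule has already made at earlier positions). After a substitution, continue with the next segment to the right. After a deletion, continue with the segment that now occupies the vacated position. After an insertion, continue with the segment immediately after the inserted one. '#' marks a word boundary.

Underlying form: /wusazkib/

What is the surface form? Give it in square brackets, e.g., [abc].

[wsazgp]

1 Degemination: no change — [wusazkib]
2 Final Devoicing: [wusazkib] → [wusazkip]
3 Progressive Voicing Assimilation: [wusazkip] → [wusazgip]
4 Syncope: [wusazgip] → [wsazgp]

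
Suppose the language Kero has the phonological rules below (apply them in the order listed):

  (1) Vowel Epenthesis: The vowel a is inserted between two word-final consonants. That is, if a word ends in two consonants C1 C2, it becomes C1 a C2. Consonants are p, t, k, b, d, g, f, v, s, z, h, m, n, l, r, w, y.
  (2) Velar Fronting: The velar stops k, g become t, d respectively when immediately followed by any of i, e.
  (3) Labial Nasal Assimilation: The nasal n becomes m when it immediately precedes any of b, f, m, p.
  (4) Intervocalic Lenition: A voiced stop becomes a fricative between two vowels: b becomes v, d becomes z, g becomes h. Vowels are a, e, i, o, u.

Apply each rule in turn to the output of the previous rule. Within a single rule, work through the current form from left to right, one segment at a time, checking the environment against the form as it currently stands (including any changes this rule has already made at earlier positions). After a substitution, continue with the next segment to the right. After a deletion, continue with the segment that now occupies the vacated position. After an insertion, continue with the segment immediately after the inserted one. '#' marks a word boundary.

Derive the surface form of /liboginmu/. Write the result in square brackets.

[livozimmu]

(1) Vowel Epenthesis: no change — [liboginmu]
(2) Velar Fronting: [liboginmu] → [libodinmu]
(3) Labial Nasal Assimilation: [libodinmu] → [libodimmu]
(4) Intervocalic Lenition: [libodimmu] → [livozimmu]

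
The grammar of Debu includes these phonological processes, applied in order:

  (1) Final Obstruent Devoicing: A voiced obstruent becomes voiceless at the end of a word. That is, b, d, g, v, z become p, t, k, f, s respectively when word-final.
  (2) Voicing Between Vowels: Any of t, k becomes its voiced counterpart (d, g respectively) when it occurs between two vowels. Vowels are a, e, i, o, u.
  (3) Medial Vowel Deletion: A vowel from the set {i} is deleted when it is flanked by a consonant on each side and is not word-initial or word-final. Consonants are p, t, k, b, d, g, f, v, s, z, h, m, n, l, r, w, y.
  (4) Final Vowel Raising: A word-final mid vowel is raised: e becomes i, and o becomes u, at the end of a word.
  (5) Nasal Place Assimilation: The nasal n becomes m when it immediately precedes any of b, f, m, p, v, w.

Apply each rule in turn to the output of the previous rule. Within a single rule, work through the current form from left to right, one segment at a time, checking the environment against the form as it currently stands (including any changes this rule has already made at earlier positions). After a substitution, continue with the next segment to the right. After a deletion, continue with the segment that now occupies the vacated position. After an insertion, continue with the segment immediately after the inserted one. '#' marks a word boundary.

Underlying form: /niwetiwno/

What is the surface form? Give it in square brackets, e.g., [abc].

(1) Final Obstruent Devoicing: no change — [niwetiwno]
(2) Voicing Between Vowels: [niwetiwno] → [niwediwno]
(3) Medial Vowel Deletion: [niwediwno] → [nwedwno]
(4) Final Vowel Raising: [nwedwno] → [nwedwnu]
(5) Nasal Place Assimilation: [nwedwnu] → [mwedwnu]

[mwedwnu]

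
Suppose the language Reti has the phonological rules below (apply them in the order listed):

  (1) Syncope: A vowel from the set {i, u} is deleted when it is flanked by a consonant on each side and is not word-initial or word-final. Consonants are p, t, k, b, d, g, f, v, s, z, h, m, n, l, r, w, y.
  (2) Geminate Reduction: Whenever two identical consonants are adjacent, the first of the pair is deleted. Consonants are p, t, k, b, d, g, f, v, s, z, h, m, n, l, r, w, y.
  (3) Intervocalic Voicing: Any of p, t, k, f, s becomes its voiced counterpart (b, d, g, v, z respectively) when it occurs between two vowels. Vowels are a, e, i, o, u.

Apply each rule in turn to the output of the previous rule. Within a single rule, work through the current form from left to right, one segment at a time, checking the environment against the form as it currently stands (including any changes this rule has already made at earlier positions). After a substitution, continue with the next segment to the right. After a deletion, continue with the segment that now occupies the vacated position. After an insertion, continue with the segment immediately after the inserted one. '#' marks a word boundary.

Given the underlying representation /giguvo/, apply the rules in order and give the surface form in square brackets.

(1) Syncope: [giguvo] → [ggvo]
(2) Geminate Reduction: [ggvo] → [gvo]
(3) Intervocalic Voicing: no change — [gvo]

[gvo]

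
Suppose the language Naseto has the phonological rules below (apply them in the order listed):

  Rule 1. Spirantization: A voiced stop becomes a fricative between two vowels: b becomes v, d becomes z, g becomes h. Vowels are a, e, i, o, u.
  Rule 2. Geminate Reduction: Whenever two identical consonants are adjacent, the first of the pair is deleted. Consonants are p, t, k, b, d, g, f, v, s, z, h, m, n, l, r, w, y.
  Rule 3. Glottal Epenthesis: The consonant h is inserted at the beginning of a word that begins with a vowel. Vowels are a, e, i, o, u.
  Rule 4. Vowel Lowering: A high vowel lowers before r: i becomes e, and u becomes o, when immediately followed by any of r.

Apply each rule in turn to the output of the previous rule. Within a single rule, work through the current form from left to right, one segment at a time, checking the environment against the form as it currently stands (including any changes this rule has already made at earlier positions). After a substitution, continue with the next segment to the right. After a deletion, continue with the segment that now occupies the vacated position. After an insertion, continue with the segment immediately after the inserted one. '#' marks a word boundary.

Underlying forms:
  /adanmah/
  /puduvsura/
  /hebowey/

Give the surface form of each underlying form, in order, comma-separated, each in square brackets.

/adanmah/:
  Rule 1 Spirantization: [adanmah] → [azanmah]
  Rule 2 Geminate Reduction: no change — [azanmah]
  Rule 3 Glottal Epenthesis: [azanmah] → [hazanmah]
  Rule 4 Vowel Lowering: no change — [hazanmah]
/puduvsura/:
  Rule 1 Spirantization: [puduvsura] → [puzuvsura]
  Rule 2 Geminate Reduction: no change — [puzuvsura]
  Rule 3 Glottal Epenthesis: no change — [puzuvsura]
  Rule 4 Vowel Lowering: [puzuvsura] → [puzuvsora]
/hebowey/:
  Rule 1 Spirantization: [hebowey] → [hevowey]
  Rule 2 Geminate Reduction: no change — [hevowey]
  Rule 3 Glottal Epenthesis: no change — [hevowey]
  Rule 4 Vowel Lowering: no change — [hevowey]

[hazanmah], [puzuvsora], [hevowey]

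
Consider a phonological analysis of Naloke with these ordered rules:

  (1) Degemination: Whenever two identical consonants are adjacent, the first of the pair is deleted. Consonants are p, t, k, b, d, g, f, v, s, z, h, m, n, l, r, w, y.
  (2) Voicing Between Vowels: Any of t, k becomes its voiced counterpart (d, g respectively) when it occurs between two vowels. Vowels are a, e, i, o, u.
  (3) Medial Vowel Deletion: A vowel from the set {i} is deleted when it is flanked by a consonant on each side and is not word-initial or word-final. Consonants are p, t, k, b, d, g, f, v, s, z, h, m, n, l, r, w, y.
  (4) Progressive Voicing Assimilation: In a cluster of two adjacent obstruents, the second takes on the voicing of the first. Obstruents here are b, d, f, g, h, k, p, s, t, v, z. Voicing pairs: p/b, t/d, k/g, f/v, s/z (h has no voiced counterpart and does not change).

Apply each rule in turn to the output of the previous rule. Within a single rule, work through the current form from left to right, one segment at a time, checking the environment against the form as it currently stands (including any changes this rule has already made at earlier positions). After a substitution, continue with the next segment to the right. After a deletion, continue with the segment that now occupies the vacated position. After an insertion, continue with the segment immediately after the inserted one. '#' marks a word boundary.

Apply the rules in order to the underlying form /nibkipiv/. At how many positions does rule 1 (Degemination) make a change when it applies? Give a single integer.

0

(1) Degemination: no change — [nibkipiv]
(2) Voicing Between Vowels: no change — [nibkipiv]
(3) Medial Vowel Deletion: [nibkipiv] → [nbkpv]
(4) Progressive Voicing Assimilation: [nbkpv] → [nbgbv]
Rule 1 changed 0 position(s).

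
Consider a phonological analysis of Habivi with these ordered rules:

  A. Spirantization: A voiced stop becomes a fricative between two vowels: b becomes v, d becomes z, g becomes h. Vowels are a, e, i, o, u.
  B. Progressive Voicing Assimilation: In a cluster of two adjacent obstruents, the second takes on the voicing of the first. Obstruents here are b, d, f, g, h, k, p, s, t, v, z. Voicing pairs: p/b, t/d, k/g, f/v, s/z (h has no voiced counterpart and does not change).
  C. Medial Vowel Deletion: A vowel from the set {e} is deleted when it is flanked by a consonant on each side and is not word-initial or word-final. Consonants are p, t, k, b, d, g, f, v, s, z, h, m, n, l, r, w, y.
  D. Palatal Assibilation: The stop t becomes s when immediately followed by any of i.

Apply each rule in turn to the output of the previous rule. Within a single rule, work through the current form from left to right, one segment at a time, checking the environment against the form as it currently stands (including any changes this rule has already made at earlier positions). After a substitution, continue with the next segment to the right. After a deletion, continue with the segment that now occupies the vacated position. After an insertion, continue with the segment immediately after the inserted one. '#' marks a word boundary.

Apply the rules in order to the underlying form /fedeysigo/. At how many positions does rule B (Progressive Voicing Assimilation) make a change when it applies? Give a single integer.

0

A Spirantization: [fedeysigo] → [fezeysiho]
B Progressive Voicing Assimilation: no change — [fezeysiho]
C Medial Vowel Deletion: [fezeysiho] → [fzysiho]
D Palatal Assibilation: no change — [fzysiho]
Rule B changed 0 position(s).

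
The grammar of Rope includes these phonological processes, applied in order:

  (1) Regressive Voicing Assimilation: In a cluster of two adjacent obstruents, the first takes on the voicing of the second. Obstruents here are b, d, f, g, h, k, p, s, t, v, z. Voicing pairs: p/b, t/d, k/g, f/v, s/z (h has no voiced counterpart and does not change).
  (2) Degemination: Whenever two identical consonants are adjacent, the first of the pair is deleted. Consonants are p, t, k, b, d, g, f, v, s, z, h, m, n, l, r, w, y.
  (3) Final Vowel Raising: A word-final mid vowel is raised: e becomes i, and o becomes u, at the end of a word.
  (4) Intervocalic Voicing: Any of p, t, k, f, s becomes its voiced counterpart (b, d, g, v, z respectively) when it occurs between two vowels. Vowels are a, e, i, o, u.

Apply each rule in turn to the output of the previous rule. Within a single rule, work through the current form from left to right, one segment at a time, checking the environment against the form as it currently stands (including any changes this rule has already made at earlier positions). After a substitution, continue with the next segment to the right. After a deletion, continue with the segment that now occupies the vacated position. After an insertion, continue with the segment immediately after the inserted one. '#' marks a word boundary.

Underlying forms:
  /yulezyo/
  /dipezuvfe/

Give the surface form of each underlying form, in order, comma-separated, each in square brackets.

[yulezyu], [dibezuvi]

/yulezyo/:
  (1) Regressive Voicing Assimilation: no change — [yulezyo]
  (2) Degemination: no change — [yulezyo]
  (3) Final Vowel Raising: [yulezyo] → [yulezyu]
  (4) Intervocalic Voicing: no change — [yulezyu]
/dipezuvfe/:
  (1) Regressive Voicing Assimilation: [dipezuvfe] → [dipezuffe]
  (2) Degemination: [dipezuffe] → [dipezufe]
  (3) Final Vowel Raising: [dipezufe] → [dipezufi]
  (4) Intervocalic Voicing: [dipezufi] → [dibezuvi]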